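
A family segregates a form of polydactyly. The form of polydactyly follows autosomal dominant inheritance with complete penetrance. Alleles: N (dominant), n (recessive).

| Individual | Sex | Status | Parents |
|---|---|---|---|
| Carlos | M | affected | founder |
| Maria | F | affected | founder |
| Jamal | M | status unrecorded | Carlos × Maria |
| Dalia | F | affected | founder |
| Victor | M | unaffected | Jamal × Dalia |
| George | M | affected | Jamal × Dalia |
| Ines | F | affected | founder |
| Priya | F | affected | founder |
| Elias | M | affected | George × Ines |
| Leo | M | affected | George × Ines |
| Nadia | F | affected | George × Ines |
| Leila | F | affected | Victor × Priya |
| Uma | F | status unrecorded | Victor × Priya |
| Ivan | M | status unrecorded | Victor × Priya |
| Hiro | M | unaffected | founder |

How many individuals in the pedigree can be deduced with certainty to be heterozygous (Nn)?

2

Obligate heterozygotes: Dalia is affected so carries N and passed n to Victor (nn), so Dalia is Nn; Leila is affected so carries N and received n from Victor (nn), so Leila is Nn.
Every other individual is either homozygous by phenotype or has at least one consistent homozygous assignment, so the count is 2.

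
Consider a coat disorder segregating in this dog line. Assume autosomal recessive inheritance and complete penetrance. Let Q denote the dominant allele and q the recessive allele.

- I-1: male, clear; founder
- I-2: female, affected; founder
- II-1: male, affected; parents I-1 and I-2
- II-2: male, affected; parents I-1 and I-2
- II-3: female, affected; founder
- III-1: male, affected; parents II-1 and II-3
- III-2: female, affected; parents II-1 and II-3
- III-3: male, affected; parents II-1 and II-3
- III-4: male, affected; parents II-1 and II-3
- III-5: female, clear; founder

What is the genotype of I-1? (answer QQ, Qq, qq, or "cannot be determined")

From phenotype alone, I-1 is QQ or Qq.
I-1 is clear so carries Q and passed q to II-1 (qq), so I-1 is Qq.

Qq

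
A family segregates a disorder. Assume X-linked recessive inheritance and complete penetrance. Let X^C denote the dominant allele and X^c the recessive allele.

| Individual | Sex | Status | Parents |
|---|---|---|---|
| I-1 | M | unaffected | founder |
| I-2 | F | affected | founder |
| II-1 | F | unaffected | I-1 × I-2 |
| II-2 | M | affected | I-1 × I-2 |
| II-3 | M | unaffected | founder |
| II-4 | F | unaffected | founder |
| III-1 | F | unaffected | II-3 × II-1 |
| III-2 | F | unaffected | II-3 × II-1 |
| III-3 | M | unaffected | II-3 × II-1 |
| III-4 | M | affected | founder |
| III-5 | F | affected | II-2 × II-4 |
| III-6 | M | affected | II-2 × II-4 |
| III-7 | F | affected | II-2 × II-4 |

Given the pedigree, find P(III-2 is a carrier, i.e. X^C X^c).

II-3 is unaffected, so II-3 is X^C Y.
II-1 is unaffected so carries C and received c from I-2 (X^c X^c), so II-1 is X^C X^c.
Their cross gives offspring ratios 1/2 X^C X^C : 1/2 X^C X^c. Conditioning on III-2 being unaffected, P(X^C X^c) = 1/2 / 1 = 1/2.

1/2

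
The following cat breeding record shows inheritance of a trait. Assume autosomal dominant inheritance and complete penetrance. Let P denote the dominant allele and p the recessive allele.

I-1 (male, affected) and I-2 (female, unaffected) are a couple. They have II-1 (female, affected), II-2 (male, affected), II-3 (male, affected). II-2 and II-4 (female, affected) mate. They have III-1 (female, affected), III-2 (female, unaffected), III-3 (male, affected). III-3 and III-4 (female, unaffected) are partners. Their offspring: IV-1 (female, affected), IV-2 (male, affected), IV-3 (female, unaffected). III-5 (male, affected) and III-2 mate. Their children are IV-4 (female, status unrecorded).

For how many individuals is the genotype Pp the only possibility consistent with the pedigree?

7

Obligate heterozygotes: II-1 is affected so carries P and received p from I-2 (pp), so II-1 is Pp; II-2 is affected so carries P and received p from I-2 (pp), so II-2 is Pp; II-3 is affected so carries P and received p from I-2 (pp), so II-3 is Pp; II-4 is affected so carries P and passed p to III-2 (pp), so II-4 is Pp; III-3 is affected so carries P and passed p to IV-3 (pp), so III-3 is Pp; IV-1 is affected so carries P and received p from III-4 (pp), so IV-1 is Pp; IV-2 is affected so carries P and received p from III-4 (pp), so IV-2 is Pp.
Every other individual is either homozygous by phenotype or has at least one consistent homozygous assignment, so the count is 7.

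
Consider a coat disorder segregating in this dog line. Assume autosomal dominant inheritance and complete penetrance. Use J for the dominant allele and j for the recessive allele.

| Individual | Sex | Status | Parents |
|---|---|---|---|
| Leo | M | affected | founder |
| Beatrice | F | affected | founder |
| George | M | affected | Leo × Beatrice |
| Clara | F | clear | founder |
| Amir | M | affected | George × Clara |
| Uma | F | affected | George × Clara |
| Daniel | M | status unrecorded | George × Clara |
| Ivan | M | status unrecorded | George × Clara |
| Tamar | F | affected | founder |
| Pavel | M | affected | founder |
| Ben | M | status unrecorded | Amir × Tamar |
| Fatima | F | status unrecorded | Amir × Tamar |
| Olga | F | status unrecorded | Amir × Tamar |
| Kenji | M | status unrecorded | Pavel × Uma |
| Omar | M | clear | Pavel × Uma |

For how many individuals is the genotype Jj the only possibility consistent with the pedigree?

Obligate heterozygotes: Amir is affected so carries J and received j from Clara (jj), so Amir is Jj; Uma is affected so carries J and received j from Clara (jj), so Uma is Jj; Pavel is affected so carries J and passed j to Omar (jj), so Pavel is Jj.
Every other individual is either homozygous by phenotype or has at least one consistent homozygous assignment, so the count is 3.

3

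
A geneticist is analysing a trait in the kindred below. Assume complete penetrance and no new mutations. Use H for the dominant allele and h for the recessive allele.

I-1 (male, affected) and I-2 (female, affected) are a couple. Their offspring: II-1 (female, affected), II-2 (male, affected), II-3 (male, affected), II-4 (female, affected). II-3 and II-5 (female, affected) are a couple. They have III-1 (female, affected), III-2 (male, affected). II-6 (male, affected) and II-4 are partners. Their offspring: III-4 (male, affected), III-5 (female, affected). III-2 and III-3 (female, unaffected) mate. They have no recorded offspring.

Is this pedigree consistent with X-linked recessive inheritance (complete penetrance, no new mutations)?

Yes

A consistent assignment under X-linked recessive exists: I-1 X^h Y, I-2 X^h X^h, II-1 X^h X^h, II-2 X^h Y, II-3 X^h Y, II-4 X^h X^h, II-5 X^h X^h, II-6 X^h Y, III-1 X^h X^h, III-2 X^h Y, III-3 X^H X^H, III-4 X^h Y, III-5 X^h X^h.
In this assignment every recorded phenotype matches its genotype and every non-founder's genotype is obtainable from its parents' genotypes, so the pedigree is consistent.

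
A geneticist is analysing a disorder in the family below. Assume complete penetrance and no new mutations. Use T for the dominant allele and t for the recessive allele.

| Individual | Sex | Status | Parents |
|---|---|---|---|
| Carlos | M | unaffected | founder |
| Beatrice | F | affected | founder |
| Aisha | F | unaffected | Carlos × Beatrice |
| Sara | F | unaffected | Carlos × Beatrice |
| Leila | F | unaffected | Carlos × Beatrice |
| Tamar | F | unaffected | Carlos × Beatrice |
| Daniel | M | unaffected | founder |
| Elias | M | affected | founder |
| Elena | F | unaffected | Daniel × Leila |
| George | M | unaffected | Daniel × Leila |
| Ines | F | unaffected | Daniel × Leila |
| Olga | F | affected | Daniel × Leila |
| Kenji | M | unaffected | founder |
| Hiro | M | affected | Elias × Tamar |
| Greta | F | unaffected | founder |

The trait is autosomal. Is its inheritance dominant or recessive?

recessive

Daniel and Leila are both unaffected yet have an affected child Olga. Under dominance, an affected child requires at least one affected parent, so the trait cannot be dominant.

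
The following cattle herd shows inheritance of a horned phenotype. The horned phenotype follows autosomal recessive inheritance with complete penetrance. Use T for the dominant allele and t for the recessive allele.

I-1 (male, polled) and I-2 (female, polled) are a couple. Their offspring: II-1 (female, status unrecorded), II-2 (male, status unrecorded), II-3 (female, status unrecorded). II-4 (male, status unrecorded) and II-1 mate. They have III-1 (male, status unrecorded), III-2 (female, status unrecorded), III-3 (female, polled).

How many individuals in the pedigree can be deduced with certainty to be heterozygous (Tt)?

0

No individual's genotype is forced to Tt by the pedigree, so the count is 0.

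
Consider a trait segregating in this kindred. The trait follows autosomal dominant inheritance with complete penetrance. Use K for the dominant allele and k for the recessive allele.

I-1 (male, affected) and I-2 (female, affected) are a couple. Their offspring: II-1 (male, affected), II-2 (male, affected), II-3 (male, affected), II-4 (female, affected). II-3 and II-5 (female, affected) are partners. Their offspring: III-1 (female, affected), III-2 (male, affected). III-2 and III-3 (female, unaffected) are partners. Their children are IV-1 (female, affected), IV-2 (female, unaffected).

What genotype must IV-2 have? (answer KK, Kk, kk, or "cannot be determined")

kk

IV-2 is unaffected, so IV-2 is kk.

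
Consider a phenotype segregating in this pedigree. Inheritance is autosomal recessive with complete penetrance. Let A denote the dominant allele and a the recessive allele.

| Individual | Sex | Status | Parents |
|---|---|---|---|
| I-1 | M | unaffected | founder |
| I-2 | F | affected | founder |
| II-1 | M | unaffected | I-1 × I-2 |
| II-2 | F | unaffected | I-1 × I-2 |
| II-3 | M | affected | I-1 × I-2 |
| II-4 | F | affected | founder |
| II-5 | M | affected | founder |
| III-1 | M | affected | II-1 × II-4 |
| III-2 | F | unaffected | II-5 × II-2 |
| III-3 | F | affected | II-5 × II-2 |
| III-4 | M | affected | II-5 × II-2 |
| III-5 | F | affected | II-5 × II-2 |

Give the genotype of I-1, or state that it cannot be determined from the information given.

Aa

From phenotype alone, I-1 is AA or Aa.
I-1 is unaffected so carries A and passed a to II-3 (aa), so I-1 is Aa.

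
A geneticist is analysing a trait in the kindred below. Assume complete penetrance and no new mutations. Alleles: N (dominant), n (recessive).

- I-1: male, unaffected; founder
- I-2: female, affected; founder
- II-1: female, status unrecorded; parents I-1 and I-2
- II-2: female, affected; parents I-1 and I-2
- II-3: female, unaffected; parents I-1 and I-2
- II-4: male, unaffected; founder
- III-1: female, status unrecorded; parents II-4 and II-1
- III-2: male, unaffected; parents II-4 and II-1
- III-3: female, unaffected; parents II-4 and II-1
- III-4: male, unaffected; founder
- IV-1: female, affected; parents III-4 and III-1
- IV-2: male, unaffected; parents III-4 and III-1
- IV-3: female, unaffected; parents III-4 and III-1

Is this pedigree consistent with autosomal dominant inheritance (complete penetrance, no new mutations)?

Yes

A consistent assignment under autosomal dominant exists: I-1 nn, I-2 Nn, II-1 Nn, II-2 Nn, II-3 nn, II-4 nn, III-1 Nn, III-2 nn, III-3 nn, III-4 nn, IV-1 Nn, IV-2 nn, IV-3 nn.
In this assignment every recorded phenotype matches its genotype and every non-founder's genotype is obtainable from its parents' genotypes, so the pedigree is consistent.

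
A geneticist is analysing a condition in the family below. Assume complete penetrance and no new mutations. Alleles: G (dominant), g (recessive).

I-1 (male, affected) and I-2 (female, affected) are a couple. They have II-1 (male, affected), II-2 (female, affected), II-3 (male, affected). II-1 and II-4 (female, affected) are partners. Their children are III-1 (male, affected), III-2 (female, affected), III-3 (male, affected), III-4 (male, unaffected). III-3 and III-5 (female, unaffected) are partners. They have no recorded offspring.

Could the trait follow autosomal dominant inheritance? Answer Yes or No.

Yes

A consistent assignment under autosomal dominant exists: I-1 GG, I-2 Gg, II-1 Gg, II-2 GG, II-3 GG, II-4 Gg, III-1 GG, III-2 GG, III-3 GG, III-4 gg, III-5 gg.
In this assignment every recorded phenotype matches its genotype and every non-founder's genotype is obtainable from its parents' genotypes, so the pedigree is consistent.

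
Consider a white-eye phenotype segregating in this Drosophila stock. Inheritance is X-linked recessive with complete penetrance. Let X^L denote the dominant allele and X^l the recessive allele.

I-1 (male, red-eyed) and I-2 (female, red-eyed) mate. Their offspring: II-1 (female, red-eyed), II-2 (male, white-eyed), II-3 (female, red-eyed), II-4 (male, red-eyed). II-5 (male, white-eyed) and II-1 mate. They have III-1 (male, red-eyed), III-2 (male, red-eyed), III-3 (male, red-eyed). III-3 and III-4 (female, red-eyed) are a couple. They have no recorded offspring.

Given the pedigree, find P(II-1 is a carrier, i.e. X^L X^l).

1/9

I-1 is red-eyed, so I-1 is X^L Y.
I-2 is red-eyed so carries L and passed l to II-2 (X^l Y), so I-2 is X^L X^l.
Their cross gives offspring ratios 1/2 X^L X^L : 1/2 X^L X^l. Conditioning on II-1 being red-eyed, P(X^L X^l) = 1/2 / 1 = 1/2 before taking II-1's own offspring into account.
II-5 is white-eyed, so II-5 is X^l Y.
Now use II-1's offspring. Probability of each recorded status — red-eyed son III-1: 1/2 if II-1 is X^L X^l, 1 if X^L X^L; red-eyed son III-2: 1/2 if II-1 is X^L X^l, 1 if X^L X^L; red-eyed son III-3: 1/2 if II-1 is X^L X^l, 1 if X^L X^L.
Bayes: P(X^L X^l) = 1/2·1/8 / (1/2·1/8 + 1/2·1) = 1/9.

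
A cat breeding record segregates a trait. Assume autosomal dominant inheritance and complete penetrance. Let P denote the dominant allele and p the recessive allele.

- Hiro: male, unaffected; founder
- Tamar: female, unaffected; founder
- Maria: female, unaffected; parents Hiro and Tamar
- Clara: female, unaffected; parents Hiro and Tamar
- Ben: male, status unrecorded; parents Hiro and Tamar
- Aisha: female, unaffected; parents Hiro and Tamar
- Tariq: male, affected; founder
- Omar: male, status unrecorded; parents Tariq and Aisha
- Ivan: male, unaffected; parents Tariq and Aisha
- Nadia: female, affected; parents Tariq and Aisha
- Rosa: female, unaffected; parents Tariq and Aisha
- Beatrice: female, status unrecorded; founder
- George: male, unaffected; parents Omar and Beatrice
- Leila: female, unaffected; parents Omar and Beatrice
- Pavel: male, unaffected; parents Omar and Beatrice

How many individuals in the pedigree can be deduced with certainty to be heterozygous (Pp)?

Obligate heterozygotes: Tariq is affected so carries P and passed p to Ivan (pp), so Tariq is Pp; Nadia is affected so carries P and received p from Aisha (pp), so Nadia is Pp.
Every other individual is either homozygous by phenotype or has at least one consistent homozygous assignment, so the count is 2.

2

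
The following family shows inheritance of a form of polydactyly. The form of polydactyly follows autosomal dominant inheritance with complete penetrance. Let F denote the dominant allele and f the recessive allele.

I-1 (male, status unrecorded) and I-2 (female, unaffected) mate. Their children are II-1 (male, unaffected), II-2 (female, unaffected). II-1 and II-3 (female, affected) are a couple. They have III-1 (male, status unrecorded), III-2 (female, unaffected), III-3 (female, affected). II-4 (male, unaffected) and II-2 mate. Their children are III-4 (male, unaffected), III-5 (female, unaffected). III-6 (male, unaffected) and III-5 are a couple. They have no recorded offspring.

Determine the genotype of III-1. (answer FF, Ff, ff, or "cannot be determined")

III-1's phenotype is unrecorded, and no parent or child forces a single allele at both positions; consistent genotype assignments exist with III-1 as Ff or ff.

cannot be determined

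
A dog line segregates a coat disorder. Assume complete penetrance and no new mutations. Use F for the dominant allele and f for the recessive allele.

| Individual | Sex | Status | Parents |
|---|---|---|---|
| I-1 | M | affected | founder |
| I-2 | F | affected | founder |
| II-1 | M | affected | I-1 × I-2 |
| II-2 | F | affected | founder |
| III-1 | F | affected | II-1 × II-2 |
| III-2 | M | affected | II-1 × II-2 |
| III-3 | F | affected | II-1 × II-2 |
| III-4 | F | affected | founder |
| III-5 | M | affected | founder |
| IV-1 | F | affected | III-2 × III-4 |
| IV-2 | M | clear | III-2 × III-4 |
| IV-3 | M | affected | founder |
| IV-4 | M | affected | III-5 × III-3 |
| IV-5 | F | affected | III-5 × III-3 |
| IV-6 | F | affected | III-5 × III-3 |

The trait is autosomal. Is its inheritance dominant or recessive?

dominant

III-2 and III-4 are both affected yet have a clear child IV-2. Under a recessive model two affected parents are homozygous and every child would be affected, so the trait cannot be recessive.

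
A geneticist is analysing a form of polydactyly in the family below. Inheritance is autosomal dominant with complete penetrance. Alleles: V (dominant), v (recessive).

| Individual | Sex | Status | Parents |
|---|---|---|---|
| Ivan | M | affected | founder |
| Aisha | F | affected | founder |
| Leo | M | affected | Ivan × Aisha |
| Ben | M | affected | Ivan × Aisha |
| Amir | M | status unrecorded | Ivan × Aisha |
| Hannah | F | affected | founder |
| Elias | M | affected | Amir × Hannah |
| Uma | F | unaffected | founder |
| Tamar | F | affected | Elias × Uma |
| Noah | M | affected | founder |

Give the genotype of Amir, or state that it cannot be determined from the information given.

Amir's phenotype is unrecorded, and no parent or child forces a single allele at both positions; consistent genotype assignments exist with Amir as VV or Vv or vv.

cannot be determined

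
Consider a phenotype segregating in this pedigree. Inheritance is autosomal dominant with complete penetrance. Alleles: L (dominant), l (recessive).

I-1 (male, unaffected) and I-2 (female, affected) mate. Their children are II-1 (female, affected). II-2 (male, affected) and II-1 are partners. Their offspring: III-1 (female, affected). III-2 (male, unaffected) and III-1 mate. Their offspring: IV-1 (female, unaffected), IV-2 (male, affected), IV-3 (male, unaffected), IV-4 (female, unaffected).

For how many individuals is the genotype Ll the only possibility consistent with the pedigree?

Obligate heterozygotes: II-1 is affected so carries L and received l from I-1 (ll), so II-1 is Ll; III-1 is affected so carries L and passed l to IV-1 (ll), so III-1 is Ll; IV-2 is affected so carries L and received l from III-2 (ll), so IV-2 is Ll.
Every other individual is either homozygous by phenotype or has at least one consistent homozygous assignment, so the count is 3.

3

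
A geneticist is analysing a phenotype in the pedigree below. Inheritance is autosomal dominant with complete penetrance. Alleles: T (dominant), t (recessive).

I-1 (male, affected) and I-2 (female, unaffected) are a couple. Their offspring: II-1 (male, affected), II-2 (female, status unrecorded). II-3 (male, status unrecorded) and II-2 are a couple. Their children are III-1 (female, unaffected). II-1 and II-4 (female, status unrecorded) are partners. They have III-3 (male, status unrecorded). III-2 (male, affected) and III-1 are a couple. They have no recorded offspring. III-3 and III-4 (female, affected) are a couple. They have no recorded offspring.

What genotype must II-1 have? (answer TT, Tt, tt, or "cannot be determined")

From phenotype alone, II-1 is TT or Tt.
II-1 is affected so carries T and received t from I-2 (tt), so II-1 is Tt.

Tt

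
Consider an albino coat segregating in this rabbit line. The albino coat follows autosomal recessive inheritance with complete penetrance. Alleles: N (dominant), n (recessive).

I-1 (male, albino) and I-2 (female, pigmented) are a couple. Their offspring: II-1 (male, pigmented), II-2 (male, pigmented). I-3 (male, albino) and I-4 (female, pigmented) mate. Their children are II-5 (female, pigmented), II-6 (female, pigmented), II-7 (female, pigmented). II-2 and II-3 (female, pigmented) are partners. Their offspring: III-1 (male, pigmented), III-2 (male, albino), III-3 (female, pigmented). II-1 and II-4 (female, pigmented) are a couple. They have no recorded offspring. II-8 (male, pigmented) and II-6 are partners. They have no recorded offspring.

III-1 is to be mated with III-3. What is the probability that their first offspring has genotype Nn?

4/9

II-2 is pigmented so carries N and received n from I-1 (nn), so II-2 is Nn.
II-3 is pigmented so carries N and passed n to III-2 (nn), so II-3 is Nn.
III-1 is a pigmented offspring of II-2 (Nn) × II-3 (Nn), whose cross gives 1/4 NN : 1/2 Nn : 1/4 nn; conditioning on being pigmented, III-1 is NN with probability 1/3, Nn with probability 2/3.
III-3 is a pigmented offspring of II-2 (Nn) × II-3 (Nn), whose cross gives 1/4 NN : 1/2 Nn : 1/4 nn; conditioning on being pigmented, III-3 is NN with probability 1/3, Nn with probability 2/3.
Summing over parental genotype combinations, P(offspring has genotype Nn) = 2/9·1/2 + 2/9·1/2 + 4/9·1/2 = 4/9.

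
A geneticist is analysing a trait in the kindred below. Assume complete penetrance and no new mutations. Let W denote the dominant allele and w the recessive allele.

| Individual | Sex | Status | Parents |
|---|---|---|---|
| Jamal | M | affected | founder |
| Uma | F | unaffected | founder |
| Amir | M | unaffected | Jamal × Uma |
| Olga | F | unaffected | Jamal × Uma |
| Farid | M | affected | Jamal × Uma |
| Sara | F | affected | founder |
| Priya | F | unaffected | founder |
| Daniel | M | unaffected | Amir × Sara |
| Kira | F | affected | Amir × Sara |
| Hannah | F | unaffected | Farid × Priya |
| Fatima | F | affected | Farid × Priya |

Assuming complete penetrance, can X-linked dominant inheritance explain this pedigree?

Under X-linked dominant, Olga (unaffected, female) cannot arise from Jamal (affected) × Uma (unaffected).

No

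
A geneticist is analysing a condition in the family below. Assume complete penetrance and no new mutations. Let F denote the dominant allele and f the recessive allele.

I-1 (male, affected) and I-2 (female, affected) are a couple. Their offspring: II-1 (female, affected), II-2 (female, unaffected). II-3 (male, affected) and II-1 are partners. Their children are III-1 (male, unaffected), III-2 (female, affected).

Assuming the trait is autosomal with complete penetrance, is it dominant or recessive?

dominant

I-1 and I-2 are both affected yet have an unaffected child II-2. Under a recessive model two affected parents are homozygous and every child would be affected, so the trait cannot be recessive.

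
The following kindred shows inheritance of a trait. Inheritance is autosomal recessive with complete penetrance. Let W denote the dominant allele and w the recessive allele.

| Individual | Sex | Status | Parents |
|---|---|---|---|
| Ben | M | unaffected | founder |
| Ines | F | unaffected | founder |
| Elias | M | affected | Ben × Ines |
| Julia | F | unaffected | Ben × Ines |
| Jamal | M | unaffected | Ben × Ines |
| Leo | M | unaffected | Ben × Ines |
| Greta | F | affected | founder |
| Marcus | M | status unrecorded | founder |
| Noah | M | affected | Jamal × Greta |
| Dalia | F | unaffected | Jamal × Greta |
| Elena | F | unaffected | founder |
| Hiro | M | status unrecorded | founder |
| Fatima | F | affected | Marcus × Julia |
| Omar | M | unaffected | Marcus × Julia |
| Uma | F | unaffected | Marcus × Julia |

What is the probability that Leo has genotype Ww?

Ben is unaffected so carries W and passed w to Elias (ww), so Ben is Ww.
Ines is unaffected so carries W and passed w to Elias (ww), so Ines is Ww.
Their cross gives offspring ratios 1/4 WW : 1/2 Ww : 1/4 ww. Conditioning on Leo being unaffected, P(Ww) = 1/2 / 3/4 = 2/3.

2/3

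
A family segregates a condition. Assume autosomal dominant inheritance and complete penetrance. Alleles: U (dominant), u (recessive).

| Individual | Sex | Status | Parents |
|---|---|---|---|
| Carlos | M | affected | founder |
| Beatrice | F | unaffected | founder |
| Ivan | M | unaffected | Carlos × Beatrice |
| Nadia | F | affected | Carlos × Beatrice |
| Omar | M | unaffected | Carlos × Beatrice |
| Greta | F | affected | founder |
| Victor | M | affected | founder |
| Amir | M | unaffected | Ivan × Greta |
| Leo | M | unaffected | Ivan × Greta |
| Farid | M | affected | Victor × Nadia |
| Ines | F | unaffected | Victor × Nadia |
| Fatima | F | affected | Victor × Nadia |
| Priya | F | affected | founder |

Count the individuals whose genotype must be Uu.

4

Obligate heterozygotes: Carlos is affected so carries U and passed u to Ivan (uu), so Carlos is Uu; Nadia is affected so carries U and received u from Beatrice (uu), so Nadia is Uu; Greta is affected so carries U and passed u to Amir (uu), so Greta is Uu; Victor is affected so carries U and passed u to Ines (uu), so Victor is Uu.
Every other individual is either homozygous by phenotype or has at least one consistent homozygous assignment, so the count is 4.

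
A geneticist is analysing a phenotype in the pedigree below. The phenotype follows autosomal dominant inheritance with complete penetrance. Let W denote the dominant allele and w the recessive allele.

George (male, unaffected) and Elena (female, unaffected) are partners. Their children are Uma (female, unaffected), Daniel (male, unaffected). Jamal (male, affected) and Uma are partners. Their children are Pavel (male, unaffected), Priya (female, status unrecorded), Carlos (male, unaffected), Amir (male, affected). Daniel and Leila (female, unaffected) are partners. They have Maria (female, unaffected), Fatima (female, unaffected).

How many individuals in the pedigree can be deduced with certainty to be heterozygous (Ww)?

2

Obligate heterozygotes: Jamal is affected so carries W and passed w to Pavel (ww), so Jamal is Ww; Amir is affected so carries W and received w from Uma (ww), so Amir is Ww.
Every other individual is either homozygous by phenotype or has at least one consistent homozygous assignment, so the count is 2.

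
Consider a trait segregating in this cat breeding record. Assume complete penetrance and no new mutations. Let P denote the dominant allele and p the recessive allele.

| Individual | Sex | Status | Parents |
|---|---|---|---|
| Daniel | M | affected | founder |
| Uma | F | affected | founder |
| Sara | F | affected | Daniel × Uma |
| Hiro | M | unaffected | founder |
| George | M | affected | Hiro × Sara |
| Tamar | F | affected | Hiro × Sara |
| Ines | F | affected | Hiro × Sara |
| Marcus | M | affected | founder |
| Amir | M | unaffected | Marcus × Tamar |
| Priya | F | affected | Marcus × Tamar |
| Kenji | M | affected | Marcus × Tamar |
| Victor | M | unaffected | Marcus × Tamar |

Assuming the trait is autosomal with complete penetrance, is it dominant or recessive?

dominant

Marcus and Tamar are both affected yet have an unaffected child Amir. Under a recessive model two affected parents are homozygous and every child would be affected, so the trait cannot be recessive.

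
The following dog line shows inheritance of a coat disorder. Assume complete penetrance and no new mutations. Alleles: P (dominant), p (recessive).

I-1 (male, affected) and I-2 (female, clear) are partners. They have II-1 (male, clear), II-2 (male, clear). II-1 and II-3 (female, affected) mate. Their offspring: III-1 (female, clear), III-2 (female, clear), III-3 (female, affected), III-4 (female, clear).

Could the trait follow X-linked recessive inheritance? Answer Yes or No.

No

Under X-linked recessive, III-3 (affected, female) cannot arise from II-1 (clear) × II-3 (affected).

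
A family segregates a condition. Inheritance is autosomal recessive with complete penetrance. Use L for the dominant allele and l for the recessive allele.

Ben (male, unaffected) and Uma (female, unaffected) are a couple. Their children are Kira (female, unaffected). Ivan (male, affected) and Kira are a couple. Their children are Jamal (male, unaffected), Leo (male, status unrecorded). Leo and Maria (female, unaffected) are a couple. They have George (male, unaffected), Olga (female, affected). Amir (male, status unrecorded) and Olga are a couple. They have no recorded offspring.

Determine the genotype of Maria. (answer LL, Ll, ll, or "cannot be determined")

Ll

From phenotype alone, Maria is LL or Ll.
Maria is unaffected so carries L and passed l to Olga (ll), so Maria is Ll.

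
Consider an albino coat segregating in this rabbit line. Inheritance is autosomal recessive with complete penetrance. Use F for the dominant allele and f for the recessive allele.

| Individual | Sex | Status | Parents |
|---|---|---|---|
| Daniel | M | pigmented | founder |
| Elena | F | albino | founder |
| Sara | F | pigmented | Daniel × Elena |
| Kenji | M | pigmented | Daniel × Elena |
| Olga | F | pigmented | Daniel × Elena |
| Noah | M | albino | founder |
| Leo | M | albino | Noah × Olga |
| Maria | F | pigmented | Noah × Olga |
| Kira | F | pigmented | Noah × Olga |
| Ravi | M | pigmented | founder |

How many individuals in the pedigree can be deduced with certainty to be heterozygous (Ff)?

5

Obligate heterozygotes: Sara is pigmented so carries F and received f from Elena (ff), so Sara is Ff; Kenji is pigmented so carries F and received f from Elena (ff), so Kenji is Ff; Olga is pigmented so carries F and received f from Elena (ff), so Olga is Ff; Maria is pigmented so carries F and received f from Noah (ff), so Maria is Ff; Kira is pigmented so carries F and received f from Noah (ff), so Kira is Ff.
Every other individual is either homozygous by phenotype or has at least one consistent homozygous assignment, so the count is 5.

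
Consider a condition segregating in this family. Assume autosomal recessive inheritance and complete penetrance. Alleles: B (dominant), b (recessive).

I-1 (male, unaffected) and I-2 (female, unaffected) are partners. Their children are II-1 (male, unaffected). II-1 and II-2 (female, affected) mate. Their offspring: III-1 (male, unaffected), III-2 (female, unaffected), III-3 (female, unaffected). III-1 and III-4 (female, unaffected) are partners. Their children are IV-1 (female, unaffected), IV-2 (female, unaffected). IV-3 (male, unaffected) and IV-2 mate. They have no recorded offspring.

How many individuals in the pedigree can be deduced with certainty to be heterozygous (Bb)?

3

Obligate heterozygotes: III-1 is unaffected so carries B and received b from II-2 (bb), so III-1 is Bb; III-2 is unaffected so carries B and received b from II-2 (bb), so III-2 is Bb; III-3 is unaffected so carries B and received b from II-2 (bb), so III-3 is Bb.
Every other individual is either homozygous by phenotype or has at least one consistent homozygous assignment, so the count is 3.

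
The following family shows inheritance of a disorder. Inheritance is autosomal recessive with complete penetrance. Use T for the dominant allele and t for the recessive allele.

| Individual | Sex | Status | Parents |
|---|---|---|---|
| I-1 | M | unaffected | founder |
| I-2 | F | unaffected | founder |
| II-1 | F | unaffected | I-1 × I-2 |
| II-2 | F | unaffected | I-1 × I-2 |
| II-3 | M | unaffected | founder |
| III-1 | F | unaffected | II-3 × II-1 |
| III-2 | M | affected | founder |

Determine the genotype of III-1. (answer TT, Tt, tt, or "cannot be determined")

cannot be determined

III-1's phenotype allows TT or Tt, and no parent or child forces a single allele at both positions; consistent genotype assignments exist with III-1 as TT or Tt.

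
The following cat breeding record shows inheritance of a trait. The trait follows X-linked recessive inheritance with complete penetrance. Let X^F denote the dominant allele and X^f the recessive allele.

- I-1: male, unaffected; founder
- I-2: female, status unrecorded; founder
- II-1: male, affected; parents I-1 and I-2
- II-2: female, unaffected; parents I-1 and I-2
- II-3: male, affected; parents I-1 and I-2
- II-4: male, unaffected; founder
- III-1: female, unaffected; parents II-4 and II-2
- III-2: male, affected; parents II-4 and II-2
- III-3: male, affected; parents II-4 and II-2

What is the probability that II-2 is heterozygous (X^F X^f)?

1

II-2 is unaffected so carries F and passed f to III-2 (X^f Y), so II-2 is X^F X^f, giving P(X^F X^f) = 1.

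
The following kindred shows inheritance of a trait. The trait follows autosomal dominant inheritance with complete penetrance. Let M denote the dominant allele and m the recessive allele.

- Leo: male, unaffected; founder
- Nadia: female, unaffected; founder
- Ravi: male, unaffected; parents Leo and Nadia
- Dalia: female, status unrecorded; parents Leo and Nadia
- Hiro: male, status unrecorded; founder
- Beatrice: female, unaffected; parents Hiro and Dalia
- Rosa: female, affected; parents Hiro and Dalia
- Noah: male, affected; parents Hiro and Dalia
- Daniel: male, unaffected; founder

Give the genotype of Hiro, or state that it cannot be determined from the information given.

From phenotype alone, Hiro is MM or Mm or mm.
Hiro passed M to Rosa (Mm, whose m came from Dalia) and passed m to Beatrice (mm), so Hiro is Mm.

Mm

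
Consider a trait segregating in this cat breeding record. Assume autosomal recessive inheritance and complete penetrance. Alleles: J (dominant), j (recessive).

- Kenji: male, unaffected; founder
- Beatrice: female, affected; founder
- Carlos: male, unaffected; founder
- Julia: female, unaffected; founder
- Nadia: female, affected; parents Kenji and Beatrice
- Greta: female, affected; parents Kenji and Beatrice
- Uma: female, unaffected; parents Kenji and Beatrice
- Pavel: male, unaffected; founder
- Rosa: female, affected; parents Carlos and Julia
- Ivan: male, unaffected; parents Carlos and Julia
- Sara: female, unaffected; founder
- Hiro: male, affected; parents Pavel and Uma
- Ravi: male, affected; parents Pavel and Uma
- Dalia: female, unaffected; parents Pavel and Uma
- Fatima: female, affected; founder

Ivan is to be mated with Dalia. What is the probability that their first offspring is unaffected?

8/9

Carlos is unaffected so carries J and passed j to Rosa (jj), so Carlos is Jj.
Julia is unaffected so carries J and passed j to Rosa (jj), so Julia is Jj.
Ivan is an unaffected offspring of Carlos (Jj) × Julia (Jj), whose cross gives 1/4 JJ : 1/2 Jj : 1/4 jj; conditioning on being unaffected, Ivan is JJ with probability 1/3, Jj with probability 2/3.
Pavel is unaffected so carries J and passed j to Hiro (jj), so Pavel is Jj.
Uma is unaffected so carries J and received j from Beatrice (jj), so Uma is Jj.
Dalia is an unaffected offspring of Pavel (Jj) × Uma (Jj), whose cross gives 1/4 JJ : 1/2 Jj : 1/4 jj; conditioning on being unaffected, Dalia is JJ with probability 1/3, Jj with probability 2/3.
Summing over parental genotype combinations, P(offspring is unaffected) = 1/9·1 + 2/9·1 + 2/9·1 + 4/9·3/4 = 8/9.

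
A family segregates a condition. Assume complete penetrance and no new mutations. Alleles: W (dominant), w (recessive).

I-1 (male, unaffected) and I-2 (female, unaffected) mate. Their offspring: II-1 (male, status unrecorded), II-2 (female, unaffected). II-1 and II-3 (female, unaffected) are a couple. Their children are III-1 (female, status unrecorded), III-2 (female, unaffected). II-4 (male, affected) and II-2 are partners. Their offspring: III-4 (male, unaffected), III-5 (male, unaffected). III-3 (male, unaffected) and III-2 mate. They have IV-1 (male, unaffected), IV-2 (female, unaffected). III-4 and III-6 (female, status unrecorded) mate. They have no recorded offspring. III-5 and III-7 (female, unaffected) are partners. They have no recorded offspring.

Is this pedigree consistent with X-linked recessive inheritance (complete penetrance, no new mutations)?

Yes

A consistent assignment under X-linked recessive exists: I-1 X^W Y, I-2 X^W X^W, II-1 X^W Y, II-2 X^W X^W, II-3 X^W X^W, II-4 X^w Y, III-1 X^W X^W, III-2 X^W X^W, III-3 X^W Y, III-4 X^W Y, III-5 X^W Y, III-6 X^W X^W, III-7 X^W X^W, IV-1 X^W Y, IV-2 X^W X^W.
In this assignment every recorded phenotype matches its genotype and every non-founder's genotype is obtainable from its parents' genotypes, so the pedigree is consistent.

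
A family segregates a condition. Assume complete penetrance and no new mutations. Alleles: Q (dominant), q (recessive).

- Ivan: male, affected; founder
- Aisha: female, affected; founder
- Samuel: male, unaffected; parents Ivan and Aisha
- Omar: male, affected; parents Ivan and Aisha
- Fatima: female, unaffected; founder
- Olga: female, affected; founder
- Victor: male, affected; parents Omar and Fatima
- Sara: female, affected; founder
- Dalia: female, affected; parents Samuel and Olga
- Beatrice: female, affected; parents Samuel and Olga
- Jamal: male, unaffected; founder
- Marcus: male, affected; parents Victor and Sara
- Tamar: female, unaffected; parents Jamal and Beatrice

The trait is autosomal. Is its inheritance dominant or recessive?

dominant

Ivan and Aisha are both affected yet have an unaffected child Samuel. Under a recessive model two affected parents are homozygous and every child would be affected, so the trait cannot be recessive.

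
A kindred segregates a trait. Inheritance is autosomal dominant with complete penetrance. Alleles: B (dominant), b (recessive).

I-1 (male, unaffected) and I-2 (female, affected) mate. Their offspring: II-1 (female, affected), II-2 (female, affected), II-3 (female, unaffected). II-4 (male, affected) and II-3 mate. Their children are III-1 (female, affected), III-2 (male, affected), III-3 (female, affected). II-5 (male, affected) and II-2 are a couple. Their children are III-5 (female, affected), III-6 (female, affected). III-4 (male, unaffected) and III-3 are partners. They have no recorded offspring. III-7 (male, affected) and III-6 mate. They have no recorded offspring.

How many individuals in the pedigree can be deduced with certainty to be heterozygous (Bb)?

Obligate heterozygotes: I-2 is affected so carries B and passed b to II-3 (bb), so I-2 is Bb; II-1 is affected so carries B and received b from I-1 (bb), so II-1 is Bb; II-2 is affected so carries B and received b from I-1 (bb), so II-2 is Bb; III-1 is affected so carries B and received b from II-3 (bb), so III-1 is Bb; III-2 is affected so carries B and received b from II-3 (bb), so III-2 is Bb; III-3 is affected so carries B and received b from II-3 (bb), so III-3 is Bb.
Every other individual is either homozygous by phenotype or has at least one consistent homozygous assignment, so the count is 6.

6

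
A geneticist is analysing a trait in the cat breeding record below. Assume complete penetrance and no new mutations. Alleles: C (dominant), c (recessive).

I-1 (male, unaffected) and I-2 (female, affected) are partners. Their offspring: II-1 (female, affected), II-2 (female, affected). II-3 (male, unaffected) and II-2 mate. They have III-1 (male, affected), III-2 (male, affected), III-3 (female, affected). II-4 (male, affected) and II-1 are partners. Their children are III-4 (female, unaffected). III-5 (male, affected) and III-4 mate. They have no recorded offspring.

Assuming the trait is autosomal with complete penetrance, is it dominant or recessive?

II-4 and II-1 are both affected yet have an unaffected child III-4. Under a recessive model two affected parents are homozygous and every child would be affected, so the trait cannot be recessive.

dominant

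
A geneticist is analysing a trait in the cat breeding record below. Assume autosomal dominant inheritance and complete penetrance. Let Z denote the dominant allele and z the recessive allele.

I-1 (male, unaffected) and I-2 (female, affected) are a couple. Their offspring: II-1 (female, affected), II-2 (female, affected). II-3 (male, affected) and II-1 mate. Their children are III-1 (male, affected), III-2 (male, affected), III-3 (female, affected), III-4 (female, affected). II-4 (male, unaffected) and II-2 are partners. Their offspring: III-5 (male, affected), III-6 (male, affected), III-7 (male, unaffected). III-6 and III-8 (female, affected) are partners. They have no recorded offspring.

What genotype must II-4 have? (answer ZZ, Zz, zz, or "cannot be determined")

II-4 is unaffected, so II-4 is zz.

zz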